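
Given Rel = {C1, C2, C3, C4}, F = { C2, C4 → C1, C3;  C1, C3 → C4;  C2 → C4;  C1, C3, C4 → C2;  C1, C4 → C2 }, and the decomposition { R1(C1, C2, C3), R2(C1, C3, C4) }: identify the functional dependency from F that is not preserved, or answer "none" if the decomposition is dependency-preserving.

none

C2, C4 → C1, C3: restricted closure across fragments reaches C1, C3.
C1, C3 → C4 lies within R2.
C2 → C4: restricted closure across fragments reaches C4.
C1, C3, C4 → C2: restricted closure across fragments reaches C2.
C1, C4 → C2: restricted closure across fragments reaches C2.
Every dependency is enforceable on the fragments, so the decomposition is dependency-preserving.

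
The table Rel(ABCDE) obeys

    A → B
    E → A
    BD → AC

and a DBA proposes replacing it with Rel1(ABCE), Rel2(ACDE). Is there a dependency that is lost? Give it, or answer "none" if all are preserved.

Check BD → AC: no single fragment contains all of {ABCD}, and the restricted closure of {BD} across the fragments never reaches {AC}.
A → B is preserved.
E → A is preserved.

BD → AC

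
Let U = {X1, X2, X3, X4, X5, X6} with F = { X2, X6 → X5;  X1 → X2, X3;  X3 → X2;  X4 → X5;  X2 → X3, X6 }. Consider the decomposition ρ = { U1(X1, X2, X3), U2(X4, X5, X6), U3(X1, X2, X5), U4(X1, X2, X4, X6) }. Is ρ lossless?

Chase test. Columns are X1, X2, X3, X4, X5, X6; row i has aⱼ where attribute j ∈ Ui, else bᵢⱼ.
Initial tableau (one row per fragment):
  row 1: a1 a2 a3 b14 b15 b16
  row 2: b21 b22 b23 a4 a5 a6
  row 3: a1 a2 b33 b34 a5 b36
  row 4: a1 a2 b43 a4 b45 a6
Rows 1 and 3 agree on X1; apply X1→X2, X3 and equate their X2, X3 entries.
Rows 1 and 4 agree on X1; apply X1→X2, X3 and equate their X2, X3 entries.
Rows 2 and 4 agree on X4; apply X4→X5 and equate their X5 entries.
Rows 1 and 3 agree on X2; apply X2→X3, X6 and equate their X3, X6 entries.
Rows 1 and 4 agree on X2; apply X2→X3, X6 and equate their X3, X6 entries.
Rows 1 and 3 agree on X2, X6; apply X2, X6→X5 and equate their X5 entries.
Row 4 is now all distinguished symbols — the join is lossless.

Yes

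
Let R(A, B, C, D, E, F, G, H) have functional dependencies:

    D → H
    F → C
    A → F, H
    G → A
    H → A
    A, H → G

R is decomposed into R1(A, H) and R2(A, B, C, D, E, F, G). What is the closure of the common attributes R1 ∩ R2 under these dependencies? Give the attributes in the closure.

R1 ∩ R2 = {A}.
A → F, H applies, adding F, H
A, H → G applies, adding G
F → C applies, adding C
Closure: {A, C, F, G, H}.

A, C, F, G, H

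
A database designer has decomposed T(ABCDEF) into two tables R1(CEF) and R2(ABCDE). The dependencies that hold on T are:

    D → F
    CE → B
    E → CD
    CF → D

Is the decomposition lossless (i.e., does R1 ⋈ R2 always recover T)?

Yes

Common attributes: R1 ∩ R2 = {CE}.
Closure of {CE}: CE → B applies, adding B; E → CD applies, adding D; D → F applies, adding F. So (CE)⁺ = {BCDEF}.
This closure contains every attribute of R1, so R1 ∩ R2 → R1. The join is lossless.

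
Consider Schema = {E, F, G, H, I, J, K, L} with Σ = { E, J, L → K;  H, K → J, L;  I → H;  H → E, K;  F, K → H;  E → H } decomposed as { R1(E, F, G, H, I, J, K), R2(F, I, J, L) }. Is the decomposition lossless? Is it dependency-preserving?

Lossless test: (F, I, J)⁺ = {E, F, H, I, J, K, L}, which contains all of one fragment — lossless.
Dependency preservation: the restricted closure of {H, K} across the fragments never reaches {J, L}, so H, K → J, L cannot be enforced without a join — not preserved.

lossless but not dependency-preserving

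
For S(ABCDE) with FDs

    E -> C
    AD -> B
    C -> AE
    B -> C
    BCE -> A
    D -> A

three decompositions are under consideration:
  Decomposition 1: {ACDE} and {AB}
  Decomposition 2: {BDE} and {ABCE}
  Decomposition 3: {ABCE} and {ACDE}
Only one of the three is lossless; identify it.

Decomposition 2

Decomposition 1: common = {A}, closure = {A} → lossy.
Decomposition 2: common = {BE}, closure = {ABCE} → lossless.
Decomposition 3: common = {ACE}, closure = {ACE} → lossy.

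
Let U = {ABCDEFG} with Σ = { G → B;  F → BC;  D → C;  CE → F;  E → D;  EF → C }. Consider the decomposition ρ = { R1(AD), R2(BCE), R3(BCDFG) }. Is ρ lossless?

No

Chase test. Columns are ABCDEFG; row i has aⱼ where attribute j ∈ Ri, else bᵢⱼ.
Initial tableau (one row per fragment):
  row 1: a1 b12 b13 a4 b15 b16 b17
  row 2: b21 a2 a3 b24 a5 b26 b27
  row 3: b31 a2 a3 a4 b35 a6 a7
Rows 1 and 3 agree on D; apply D→C and equate their C entries.
No row becomes fully distinguished — the join is lossy.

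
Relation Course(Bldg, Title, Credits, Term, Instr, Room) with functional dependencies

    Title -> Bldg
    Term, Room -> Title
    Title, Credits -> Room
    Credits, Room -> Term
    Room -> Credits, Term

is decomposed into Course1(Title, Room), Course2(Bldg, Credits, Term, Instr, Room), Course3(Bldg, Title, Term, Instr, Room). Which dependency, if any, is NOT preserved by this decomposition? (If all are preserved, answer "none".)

Title, Credits -> Room

Check Title, Credits → Room: no single fragment contains all of {Title, Credits, Room}, and the restricted closure of {Title, Credits} across the fragments never reaches {Room}.
Title → Bldg is preserved.
Term, Room → Title is preserved.
Credits, Room → Term is preserved.
Room → Credits, Term is preserved.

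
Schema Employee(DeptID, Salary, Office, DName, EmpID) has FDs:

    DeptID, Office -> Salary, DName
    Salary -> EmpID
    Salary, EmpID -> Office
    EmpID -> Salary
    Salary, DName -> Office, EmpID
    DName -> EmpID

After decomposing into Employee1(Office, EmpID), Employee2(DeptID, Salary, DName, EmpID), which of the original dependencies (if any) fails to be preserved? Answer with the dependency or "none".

Check DeptID, Office → Salary, DName: no single fragment contains all of {DeptID, Salary, Office, DName}, and the restricted closure of {DeptID, Office} across the fragments never reaches {Salary, DName}.
Salary → EmpID is preserved.
Salary, EmpID → Office is preserved.
EmpID → Salary is preserved.
Salary, DName → Office, EmpID is preserved.
DName → EmpID is preserved.

DeptID, Office -> Salary, DName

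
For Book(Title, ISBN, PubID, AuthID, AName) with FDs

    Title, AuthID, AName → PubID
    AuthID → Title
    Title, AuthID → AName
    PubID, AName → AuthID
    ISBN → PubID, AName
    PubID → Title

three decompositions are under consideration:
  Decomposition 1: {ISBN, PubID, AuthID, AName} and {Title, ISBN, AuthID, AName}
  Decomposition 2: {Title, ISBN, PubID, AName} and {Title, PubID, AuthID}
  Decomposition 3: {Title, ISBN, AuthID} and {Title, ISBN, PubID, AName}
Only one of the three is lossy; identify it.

Decomposition 2

Decomposition 1: common = {ISBN, AuthID, AName}, closure = {Title, ISBN, PubID, AuthID, AName} → lossless.
Decomposition 2: common = {Title, PubID}, closure = {Title, PubID} → lossy.
Decomposition 3: common = {Title, ISBN}, closure = {Title, ISBN, PubID, AuthID, AName} → lossless.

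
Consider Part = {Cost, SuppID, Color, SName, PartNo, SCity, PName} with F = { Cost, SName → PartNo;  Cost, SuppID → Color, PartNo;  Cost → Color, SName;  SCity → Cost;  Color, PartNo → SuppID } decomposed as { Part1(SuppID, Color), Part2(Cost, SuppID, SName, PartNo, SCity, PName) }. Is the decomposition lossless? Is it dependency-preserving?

lossy and not dependency-preserving

Lossless test: (SuppID)⁺ = {SuppID}, which is a superkey of neither fragment — lossy.
Dependency preservation: the restricted closure of {Cost, SuppID} across the fragments never reaches {Color, PartNo}, so Cost, SuppID → Color, PartNo cannot be enforced without a join — not preserved.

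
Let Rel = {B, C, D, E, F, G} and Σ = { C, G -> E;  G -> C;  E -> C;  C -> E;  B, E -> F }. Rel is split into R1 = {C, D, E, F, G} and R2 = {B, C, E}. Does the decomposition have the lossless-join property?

Common attributes: R1 ∩ R2 = {C, E}.
No dependency enlarges {C, E}, so (C, E)⁺ = {C, E}.
The closure contains neither all of R1 = {C, D, E, F, G} nor all of R2 = {B, C, E}, so the common attributes are not a superkey of either fragment. The join is lossy.

No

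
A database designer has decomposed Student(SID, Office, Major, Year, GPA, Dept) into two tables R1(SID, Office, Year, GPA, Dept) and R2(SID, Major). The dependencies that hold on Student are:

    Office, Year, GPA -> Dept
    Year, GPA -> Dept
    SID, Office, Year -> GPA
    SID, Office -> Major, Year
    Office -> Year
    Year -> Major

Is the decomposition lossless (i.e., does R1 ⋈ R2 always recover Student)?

No

Common attributes: R1 ∩ R2 = {SID}.
No dependency enlarges {SID}, so (SID)⁺ = {SID}.
The closure contains neither all of R1 = {SID, Office, Year, GPA, Dept} nor all of R2 = {SID, Major}, so the common attributes are not a superkey of either fragment. The join is lossy.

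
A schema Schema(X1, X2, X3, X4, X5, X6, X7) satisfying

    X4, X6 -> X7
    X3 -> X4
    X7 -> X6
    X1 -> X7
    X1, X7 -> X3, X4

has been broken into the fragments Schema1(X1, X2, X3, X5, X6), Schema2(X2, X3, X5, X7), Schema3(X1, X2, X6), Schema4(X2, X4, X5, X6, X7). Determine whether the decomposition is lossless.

Chase test. Columns are X1, X2, X3, X4, X5, X6, X7; row i has aⱼ where attribute j ∈ Schemai, else bᵢⱼ.
Initial tableau (one row per fragment):
  row 1: a1 a2 a3 b14 a5 a6 b17
  row 2: b21 a2 a3 b24 a5 b26 a7
  row 3: a1 a2 b33 b34 b35 a6 b37
  row 4: b41 a2 b43 a4 a5 a6 a7
Rows 1 and 2 agree on X3; apply X3→X4 and equate their X4 entries.
Rows 2 and 4 agree on X7; apply X7→X6 and equate their X6 entries.
Rows 1 and 3 agree on X1; apply X1→X7 and equate their X7 entries.
Rows 1 and 3 agree on X1, X7; apply X1, X7→X3, X4 and equate their X3, X4 entries.
Rows 1 and 2 agree on X4, X6; apply X4, X6→X7 and equate their X7 entries.
No row becomes fully distinguished — the join is lossy.

No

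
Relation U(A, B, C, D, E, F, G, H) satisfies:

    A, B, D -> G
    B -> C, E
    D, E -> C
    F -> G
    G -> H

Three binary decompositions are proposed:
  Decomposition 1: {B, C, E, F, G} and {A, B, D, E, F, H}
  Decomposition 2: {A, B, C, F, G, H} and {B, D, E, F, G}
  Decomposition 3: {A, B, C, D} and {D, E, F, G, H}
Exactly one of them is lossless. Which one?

Decomposition 1

Decomposition 1: common = {B, E, F}, closure = {B, C, E, F, G, H} → lossless.
Decomposition 2: common = {B, F, G}, closure = {B, C, E, F, G, H} → lossy.
Decomposition 3: common = {D}, closure = {D} → lossy.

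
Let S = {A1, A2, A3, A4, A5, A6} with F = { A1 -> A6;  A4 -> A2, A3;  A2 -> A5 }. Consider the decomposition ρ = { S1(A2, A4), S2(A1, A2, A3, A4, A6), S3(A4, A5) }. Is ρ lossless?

Yes

Chase test. Columns are A1, A2, A3, A4, A5, A6; row i has aⱼ where attribute j ∈ Si, else bᵢⱼ.
Initial tableau (one row per fragment):
  row 1: b11 a2 b13 a4 b15 b16
  row 2: a1 a2 a3 a4 b25 a6
  row 3: b31 b32 b33 a4 a5 b36
Rows 1 and 2 agree on A4; apply A4→A2, A3 and equate their A2, A3 entries.
Rows 1 and 3 agree on A4; apply A4→A2, A3 and equate their A2, A3 entries.
Rows 1 and 2 agree on A2; apply A2→A5 and equate their A5 entries.
Rows 1 and 3 agree on A2; apply A2→A5 and equate their A5 entries.
Row 2 is now all distinguished symbols — the join is lossless.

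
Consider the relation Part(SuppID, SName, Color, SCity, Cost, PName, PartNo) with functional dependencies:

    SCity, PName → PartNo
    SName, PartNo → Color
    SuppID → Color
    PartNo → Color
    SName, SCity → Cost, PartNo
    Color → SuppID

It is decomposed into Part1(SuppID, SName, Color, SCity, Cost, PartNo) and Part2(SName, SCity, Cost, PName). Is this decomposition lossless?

Yes

Common attributes: Part1 ∩ Part2 = {SName, SCity, Cost}.
Closure of {SName, SCity, Cost}: SName, SCity → Cost, PartNo applies, adding PartNo; SName, PartNo → Color applies, adding Color; Color → SuppID applies, adding SuppID. So (SName, SCity, Cost)⁺ = {SuppID, SName, Color, SCity, Cost, PartNo}.
This closure contains every attribute of Part1, so Part1 ∩ Part2 → Part1. The join is lossless.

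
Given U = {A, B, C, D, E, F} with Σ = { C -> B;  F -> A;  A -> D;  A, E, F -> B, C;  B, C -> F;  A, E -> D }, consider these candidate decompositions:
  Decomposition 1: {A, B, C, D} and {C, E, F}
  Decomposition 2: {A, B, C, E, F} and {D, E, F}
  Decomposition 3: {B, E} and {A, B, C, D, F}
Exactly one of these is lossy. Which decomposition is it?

Decomposition 3

Decomposition 1: common = {C}, closure = {A, B, C, D, F} → lossless.
Decomposition 2: common = {E, F}, closure = {A, B, C, D, E, F} → lossless.
Decomposition 3: common = {B}, closure = {B} → lossy.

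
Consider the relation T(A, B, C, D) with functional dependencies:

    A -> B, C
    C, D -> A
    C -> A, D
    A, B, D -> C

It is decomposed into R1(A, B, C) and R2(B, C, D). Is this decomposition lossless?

Common attributes: R1 ∩ R2 = {B, C}.
Closure of {B, C}: C → A, D applies, adding A, D. So (B, C)⁺ = {A, B, C, D}.
This closure contains every attribute of R1, so R1 ∩ R2 → R1. The join is lossless.

Yes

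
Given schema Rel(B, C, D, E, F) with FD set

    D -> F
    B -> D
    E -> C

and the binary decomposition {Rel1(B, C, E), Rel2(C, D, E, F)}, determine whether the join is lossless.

Common attributes: Rel1 ∩ Rel2 = {C, E}.
No dependency enlarges {C, E}, so (C, E)⁺ = {C, E}.
The closure contains neither all of Rel1 = {B, C, E} nor all of Rel2 = {C, D, E, F}, so the common attributes are not a superkey of either fragment. The join is lossy.

No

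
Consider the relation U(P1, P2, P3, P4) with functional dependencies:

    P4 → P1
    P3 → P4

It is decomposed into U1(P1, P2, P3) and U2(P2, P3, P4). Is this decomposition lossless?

Common attributes: U1 ∩ U2 = {P2, P3}.
Closure of {P2, P3}: P3 → P4 applies, adding P4; P4 → P1 applies, adding P1. So (P2, P3)⁺ = {P1, P2, P3, P4}.
This closure contains every attribute of U1, so U1 ∩ U2 → U1. The join is lossless.

Yes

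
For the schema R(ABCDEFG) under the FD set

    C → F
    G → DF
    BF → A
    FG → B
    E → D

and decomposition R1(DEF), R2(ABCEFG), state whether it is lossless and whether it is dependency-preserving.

Lossless test: (EF)⁺ = {DEF}, which contains all of one fragment — lossless.
Dependency preservation: the restricted closure of {G} across the fragments never reaches {DF}, so G → DF cannot be enforced without a join — not preserved.

lossless but not dependency-preserving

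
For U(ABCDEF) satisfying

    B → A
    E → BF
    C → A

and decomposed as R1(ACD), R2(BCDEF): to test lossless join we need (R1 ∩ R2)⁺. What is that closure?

ACD

R1 ∩ R2 = {CD}.
C → A applies, adding A
Closure: {ACD}.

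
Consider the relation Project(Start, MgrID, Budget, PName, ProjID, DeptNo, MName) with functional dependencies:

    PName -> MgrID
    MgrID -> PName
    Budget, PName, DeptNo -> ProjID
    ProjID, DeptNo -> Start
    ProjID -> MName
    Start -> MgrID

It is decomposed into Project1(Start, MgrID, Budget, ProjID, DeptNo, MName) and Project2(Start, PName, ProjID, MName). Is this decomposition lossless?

Common attributes: Project1 ∩ Project2 = {Start, ProjID, MName}.
Closure of {Start, ProjID, MName}: Start → MgrID applies, adding MgrID; MgrID → PName applies, adding PName. So (Start, ProjID, MName)⁺ = {Start, MgrID, PName, ProjID, MName}.
This closure contains every attribute of Project2, so Project1 ∩ Project2 → Project2. The join is lossless.

Yes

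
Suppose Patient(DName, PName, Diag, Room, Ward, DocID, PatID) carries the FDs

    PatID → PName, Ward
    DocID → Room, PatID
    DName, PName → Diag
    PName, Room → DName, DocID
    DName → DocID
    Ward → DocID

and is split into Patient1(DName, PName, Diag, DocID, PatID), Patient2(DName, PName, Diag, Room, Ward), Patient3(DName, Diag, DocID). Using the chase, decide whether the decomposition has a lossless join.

Yes

Chase test. Columns are DName, PName, Diag, Room, Ward, DocID, PatID; row i has aⱼ where attribute j ∈ Patienti, else bᵢⱼ.
Initial tableau (one row per fragment):
  row 1: a1 a2 a3 b14 b15 a6 a7
  row 2: a1 a2 a3 a4 a5 b26 b27
  row 3: a1 b32 a3 b34 b35 a6 b37
Rows 1 and 3 agree on DocID; apply DocID→Room, PatID and equate their Room, PatID entries.
Rows 1 and 2 agree on DName; apply DName→DocID and equate their DocID entries.
Rows 1 and 3 agree on PatID; apply PatID→PName, Ward and equate their PName, Ward entries.
Rows 1 and 2 agree on DocID; apply DocID→Room, PatID and equate their Room, PatID entries.
Rows 1 and 2 agree on PatID; apply PatID→PName, Ward and equate their PName, Ward entries.
Row 1 is now all distinguished symbols — the join is lossless.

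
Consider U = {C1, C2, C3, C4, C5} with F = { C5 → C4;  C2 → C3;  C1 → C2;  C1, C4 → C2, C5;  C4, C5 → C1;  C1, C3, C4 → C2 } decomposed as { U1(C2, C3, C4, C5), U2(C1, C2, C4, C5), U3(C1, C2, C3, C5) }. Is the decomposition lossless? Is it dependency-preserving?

Lossless test (chase): Rows 1 and 3 agree on C5; apply C5→C4 and equate their C4 entries. Rows 1 and 2 agree on C2; apply C2→C3 and equate their C3 entries. Rows 1 and 2 agree on C4, C5; apply C4, C5→C1 and equate their C1 entries. Row 1 is now all distinguished symbols — the join is lossless.
Dependency preservation: C1, C3, C4 → C2 is not contained in any single fragment, but the restricted closure of its left-hand side across the fragments still reaches the right-hand side; the remaining FDs each lie inside some fragment. All dependencies are preserved.

lossless and dependency-preserving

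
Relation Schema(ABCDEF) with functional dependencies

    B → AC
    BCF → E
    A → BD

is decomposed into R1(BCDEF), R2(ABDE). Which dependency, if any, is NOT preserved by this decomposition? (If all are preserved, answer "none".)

B → AC: restricted closure across fragments reaches AC.
BCF → E lies within R1.
A → BD lies within R2.
Every dependency is enforceable on the fragments, so the decomposition is dependency-preserving.

none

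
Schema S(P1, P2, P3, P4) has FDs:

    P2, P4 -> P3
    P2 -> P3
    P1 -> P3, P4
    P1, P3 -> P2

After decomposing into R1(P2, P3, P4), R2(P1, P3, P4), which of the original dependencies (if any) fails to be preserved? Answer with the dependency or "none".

Check P1, P3 → P2: no single fragment contains all of {P1, P2, P3}, and the restricted closure of {P1, P3} across the fragments never reaches {P2}.
P2, P4 → P3 is preserved.
P2 → P3 is preserved.
P1 → P3, P4 is preserved.

P1, P3 -> P2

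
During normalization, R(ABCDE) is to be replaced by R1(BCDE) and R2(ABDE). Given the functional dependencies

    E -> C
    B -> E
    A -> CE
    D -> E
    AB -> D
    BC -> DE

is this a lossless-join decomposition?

Yes

Common attributes: R1 ∩ R2 = {BDE}.
Closure of {BDE}: E → C applies, adding C. So (BDE)⁺ = {BCDE}.
This closure contains every attribute of R1, so R1 ∩ R2 → R1. The join is lossless.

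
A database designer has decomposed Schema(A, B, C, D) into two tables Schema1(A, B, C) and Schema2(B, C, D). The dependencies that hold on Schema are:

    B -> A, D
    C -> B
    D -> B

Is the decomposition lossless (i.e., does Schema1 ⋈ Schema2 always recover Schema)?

Yes

Common attributes: Schema1 ∩ Schema2 = {B, C}.
Closure of {B, C}: B → A, D applies, adding A, D. So (B, C)⁺ = {A, B, C, D}.
This closure contains every attribute of Schema1, so Schema1 ∩ Schema2 → Schema1. The join is lossless.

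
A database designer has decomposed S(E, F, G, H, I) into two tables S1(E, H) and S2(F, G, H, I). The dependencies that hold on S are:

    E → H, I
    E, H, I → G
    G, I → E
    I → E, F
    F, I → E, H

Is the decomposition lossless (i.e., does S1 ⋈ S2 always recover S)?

No

Common attributes: S1 ∩ S2 = {H}.
No dependency enlarges {H}, so (H)⁺ = {H}.
The closure contains neither all of S1 = {E, H} nor all of S2 = {F, G, H, I}, so the common attributes are not a superkey of either fragment. The join is lossy.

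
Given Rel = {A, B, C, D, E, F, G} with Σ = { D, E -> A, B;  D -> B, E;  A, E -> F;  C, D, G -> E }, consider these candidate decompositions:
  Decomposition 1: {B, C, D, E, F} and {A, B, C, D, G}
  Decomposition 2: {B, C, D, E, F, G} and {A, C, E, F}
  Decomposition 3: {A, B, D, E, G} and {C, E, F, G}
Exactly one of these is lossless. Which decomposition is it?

Decomposition 1: common = {B, C, D}, closure = {A, B, C, D, E, F} → lossless.
Decomposition 2: common = {C, E, F}, closure = {C, E, F} → lossy.
Decomposition 3: common = {E, G}, closure = {E, G} → lossy.

Decomposition 1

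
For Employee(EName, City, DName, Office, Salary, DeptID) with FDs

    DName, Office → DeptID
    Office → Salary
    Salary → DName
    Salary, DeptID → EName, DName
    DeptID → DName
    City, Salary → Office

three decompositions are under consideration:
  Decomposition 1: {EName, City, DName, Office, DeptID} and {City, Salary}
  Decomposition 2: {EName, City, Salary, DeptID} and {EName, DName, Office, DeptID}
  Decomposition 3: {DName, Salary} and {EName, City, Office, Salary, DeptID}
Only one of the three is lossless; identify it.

Decomposition 3

Decomposition 1: common = {City}, closure = {City} → lossy.
Decomposition 2: common = {EName, DeptID}, closure = {EName, DName, DeptID} → lossy.
Decomposition 3: common = {Salary}, closure = {DName, Salary} → lossless.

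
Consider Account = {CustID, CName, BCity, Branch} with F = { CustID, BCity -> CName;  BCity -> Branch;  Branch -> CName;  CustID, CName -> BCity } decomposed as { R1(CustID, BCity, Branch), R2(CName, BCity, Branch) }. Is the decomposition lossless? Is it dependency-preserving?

Lossless test: (BCity, Branch)⁺ = {CName, BCity, Branch}, which contains all of one fragment — lossless.
Dependency preservation: the restricted closure of {CustID, CName} across the fragments never reaches {BCity}, so CustID, CName → BCity cannot be enforced without a join — not preserved.

lossless but not dependency-preserving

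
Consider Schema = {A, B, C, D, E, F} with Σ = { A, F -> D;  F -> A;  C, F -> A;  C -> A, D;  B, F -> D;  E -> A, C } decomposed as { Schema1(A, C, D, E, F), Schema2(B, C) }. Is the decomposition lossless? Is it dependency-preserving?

Lossless test: (C)⁺ = {A, C, D}, which is a superkey of neither fragment — lossy.
Dependency preservation: B, F → D is not contained in any single fragment, but the restricted closure of its left-hand side across the fragments still reaches the right-hand side; the remaining FDs each lie inside some fragment. All dependencies are preserved.

lossy but dependency-preserving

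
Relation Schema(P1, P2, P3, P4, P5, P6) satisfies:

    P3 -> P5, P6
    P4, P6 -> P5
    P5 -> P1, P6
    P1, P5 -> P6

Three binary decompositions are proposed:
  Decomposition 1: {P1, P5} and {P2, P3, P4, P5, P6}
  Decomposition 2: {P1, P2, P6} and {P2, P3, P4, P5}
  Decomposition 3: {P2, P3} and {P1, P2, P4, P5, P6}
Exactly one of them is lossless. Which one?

Decomposition 1: common = {P5}, closure = {P1, P5, P6} → lossless.
Decomposition 2: common = {P2}, closure = {P2} → lossy.
Decomposition 3: common = {P2}, closure = {P2} → lossy.

Decomposition 1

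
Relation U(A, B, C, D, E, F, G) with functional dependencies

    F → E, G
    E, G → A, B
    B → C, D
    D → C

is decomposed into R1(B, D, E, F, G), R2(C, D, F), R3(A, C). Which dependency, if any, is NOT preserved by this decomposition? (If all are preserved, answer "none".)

Check E, G → A, B: no single fragment contains all of {A, B, E, G}, and the restricted closure of {E, G} across the fragments never reaches {A, B}.
F → E, G is preserved.
B → C, D is preserved.
D → C is preserved.

E, G → A, B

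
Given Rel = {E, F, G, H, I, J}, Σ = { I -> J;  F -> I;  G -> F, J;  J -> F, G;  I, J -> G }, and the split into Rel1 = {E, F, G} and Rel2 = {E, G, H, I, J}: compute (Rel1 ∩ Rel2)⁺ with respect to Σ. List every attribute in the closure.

Rel1 ∩ Rel2 = {E, G}.
G → F, J applies, adding F, J
F → I applies, adding I
Closure: {E, F, G, I, J}.

E, F, G, I, J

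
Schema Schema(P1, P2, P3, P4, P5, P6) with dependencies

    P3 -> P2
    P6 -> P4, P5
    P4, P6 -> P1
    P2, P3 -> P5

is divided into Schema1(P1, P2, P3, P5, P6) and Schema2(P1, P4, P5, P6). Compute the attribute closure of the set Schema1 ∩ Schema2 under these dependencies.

P1, P4, P5, P6

Schema1 ∩ Schema2 = {P1, P5, P6}.
P6 → P4, P5 applies, adding P4
Closure: {P1, P4, P5, P6}.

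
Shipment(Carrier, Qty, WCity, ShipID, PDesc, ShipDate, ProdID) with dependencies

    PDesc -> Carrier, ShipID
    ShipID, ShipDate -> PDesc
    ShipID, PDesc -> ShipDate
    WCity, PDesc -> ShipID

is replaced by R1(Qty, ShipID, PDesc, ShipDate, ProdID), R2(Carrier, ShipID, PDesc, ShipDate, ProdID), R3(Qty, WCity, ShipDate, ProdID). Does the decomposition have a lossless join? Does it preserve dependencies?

Lossless test (chase): Rows 1 and 2 agree on PDesc; apply PDesc→Carrier, ShipID and equate their Carrier, ShipID entries. No row becomes fully distinguished — the join is lossy.
Dependency preservation: WCity, PDesc → ShipID is not contained in any single fragment, but the restricted closure of its left-hand side across the fragments still reaches the right-hand side; the remaining FDs each lie inside some fragment. All dependencies are preserved.

lossy but dependency-preserving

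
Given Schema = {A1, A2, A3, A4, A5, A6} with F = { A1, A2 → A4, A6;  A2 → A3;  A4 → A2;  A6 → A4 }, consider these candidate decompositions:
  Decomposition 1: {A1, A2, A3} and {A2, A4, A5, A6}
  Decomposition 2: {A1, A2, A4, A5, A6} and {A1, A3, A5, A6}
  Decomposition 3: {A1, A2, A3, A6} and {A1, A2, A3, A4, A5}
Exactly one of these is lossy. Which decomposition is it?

Decomposition 1: common = {A2}, closure = {A2, A3} → lossy.
Decomposition 2: common = {A1, A5, A6}, closure = {A1, A2, A3, A4, A5, A6} → lossless.
Decomposition 3: common = {A1, A2, A3}, closure = {A1, A2, A3, A4, A6} → lossless.

Decomposition 1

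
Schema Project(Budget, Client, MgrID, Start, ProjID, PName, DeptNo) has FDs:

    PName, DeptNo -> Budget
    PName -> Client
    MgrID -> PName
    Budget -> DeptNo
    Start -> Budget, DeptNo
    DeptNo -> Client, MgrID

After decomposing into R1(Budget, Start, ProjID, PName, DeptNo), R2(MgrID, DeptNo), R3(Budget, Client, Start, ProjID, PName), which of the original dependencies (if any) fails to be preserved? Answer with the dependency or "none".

Check MgrID → PName: no single fragment contains all of {MgrID, PName}, and the restricted closure of {MgrID} across the fragments never reaches {PName}.
PName, DeptNo → Budget is preserved.
PName → Client is preserved.
Budget → DeptNo is preserved.
Start → Budget, DeptNo is preserved.
DeptNo → Client, MgrID is preserved.

MgrID -> PName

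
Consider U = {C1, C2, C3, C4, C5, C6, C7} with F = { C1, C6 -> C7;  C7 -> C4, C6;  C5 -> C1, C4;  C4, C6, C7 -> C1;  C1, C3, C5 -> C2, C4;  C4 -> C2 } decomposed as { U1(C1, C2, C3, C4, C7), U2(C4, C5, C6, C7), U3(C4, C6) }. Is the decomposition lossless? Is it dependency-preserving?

lossy and not dependency-preserving

Lossless test (chase): Rows 1 and 2 agree on C7; apply C7→C4, C6 and equate their C4, C6 entries. Rows 1 and 2 agree on C4, C6, C7; apply C4, C6, C7→C1 and equate their C1 entries. Rows 1 and 2 agree on C4; apply C4→C2 and equate their C2 entries. Rows 1 and 3 agree on C4; apply C4→C2 and equate their C2 entries. No row becomes fully distinguished — the join is lossy.
Dependency preservation: the restricted closure of {C1, C6} across the fragments never reaches {C7}, so C1, C6 → C7 cannot be enforced without a join — not preserved.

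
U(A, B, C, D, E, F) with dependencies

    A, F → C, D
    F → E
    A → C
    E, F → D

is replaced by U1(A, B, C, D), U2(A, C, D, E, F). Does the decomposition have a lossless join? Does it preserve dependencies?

lossy but dependency-preserving

Lossless test: (A, C, D)⁺ = {A, C, D}, which is a superkey of neither fragment — lossy.
Dependency preservation: every FD's attributes lie within a single fragment, so each can be enforced locally — preserved.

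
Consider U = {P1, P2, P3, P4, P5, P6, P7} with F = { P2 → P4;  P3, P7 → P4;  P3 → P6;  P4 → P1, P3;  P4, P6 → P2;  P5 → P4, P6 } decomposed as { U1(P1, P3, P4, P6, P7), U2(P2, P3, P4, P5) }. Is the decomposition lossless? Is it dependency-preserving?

Lossless test: (P3, P4)⁺ = {P1, P2, P3, P4, P6}, which is a superkey of neither fragment — lossy.
Dependency preservation: P4, P6 → P2; P5 → P4, P6 are not contained in any single fragment, but the restricted closure of each left-hand side across the fragments still reaches the right-hand side; the remaining FDs each lie inside some fragment. All dependencies are preserved.

lossy but dependency-preserving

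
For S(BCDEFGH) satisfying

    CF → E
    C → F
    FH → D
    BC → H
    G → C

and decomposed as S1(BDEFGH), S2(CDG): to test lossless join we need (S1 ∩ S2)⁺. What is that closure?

CDEFG

S1 ∩ S2 = {DG}.
G → C applies, adding C
C → F applies, adding F
CF → E applies, adding E
Closure: {CDEFG}.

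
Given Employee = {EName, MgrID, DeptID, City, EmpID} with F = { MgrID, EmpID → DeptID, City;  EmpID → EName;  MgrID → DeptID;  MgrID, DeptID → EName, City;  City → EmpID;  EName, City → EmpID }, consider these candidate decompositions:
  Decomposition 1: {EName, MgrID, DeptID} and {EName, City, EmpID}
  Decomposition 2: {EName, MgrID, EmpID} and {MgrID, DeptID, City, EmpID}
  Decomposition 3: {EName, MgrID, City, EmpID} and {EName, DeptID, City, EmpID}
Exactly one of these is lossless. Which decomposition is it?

Decomposition 2

Decomposition 1: common = {EName}, closure = {EName} → lossy.
Decomposition 2: common = {MgrID, EmpID}, closure = {EName, MgrID, DeptID, City, EmpID} → lossless.
Decomposition 3: common = {EName, City, EmpID}, closure = {EName, City, EmpID} → lossy.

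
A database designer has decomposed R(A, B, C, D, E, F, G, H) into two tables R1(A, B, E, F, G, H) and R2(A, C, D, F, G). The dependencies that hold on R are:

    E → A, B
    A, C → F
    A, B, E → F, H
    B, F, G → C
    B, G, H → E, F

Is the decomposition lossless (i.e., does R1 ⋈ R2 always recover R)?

No

Common attributes: R1 ∩ R2 = {A, F, G}.
No dependency enlarges {A, F, G}, so (A, F, G)⁺ = {A, F, G}.
The closure contains neither all of R1 = {A, B, E, F, G, H} nor all of R2 = {A, C, D, F, G}, so the common attributes are not a superkey of either fragment. The join is lossy.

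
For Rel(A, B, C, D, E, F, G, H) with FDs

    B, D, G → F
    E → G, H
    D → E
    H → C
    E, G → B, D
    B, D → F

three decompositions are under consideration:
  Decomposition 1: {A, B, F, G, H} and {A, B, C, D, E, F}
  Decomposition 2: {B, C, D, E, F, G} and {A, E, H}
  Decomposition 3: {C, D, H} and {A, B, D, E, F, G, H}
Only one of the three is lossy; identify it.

Decomposition 1

Decomposition 1: common = {A, B, F}, closure = {A, B, F} → lossy.
Decomposition 2: common = {E}, closure = {B, C, D, E, F, G, H} → lossless.
Decomposition 3: common = {D, H}, closure = {B, C, D, E, F, G, H} → lossless.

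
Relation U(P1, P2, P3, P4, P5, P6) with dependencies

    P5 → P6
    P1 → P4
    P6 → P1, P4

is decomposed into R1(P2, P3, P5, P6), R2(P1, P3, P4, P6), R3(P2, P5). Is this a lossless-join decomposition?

Chase test. Columns are P1, P2, P3, P4, P5, P6; row i has aⱼ where attribute j ∈ Ri, else bᵢⱼ.
Initial tableau (one row per fragment):
  row 1: b11 a2 a3 b14 a5 a6
  row 2: a1 b22 a3 a4 b25 a6
  row 3: b31 a2 b33 b34 a5 b36
Rows 1 and 3 agree on P5; apply P5→P6 and equate their P6 entries.
Rows 1 and 2 agree on P6; apply P6→P1, P4 and equate their P1, P4 entries.
Rows 1 and 3 agree on P6; apply P6→P1, P4 and equate their P1, P4 entries.
Row 1 is now all distinguished symbols — the join is lossless.

Yes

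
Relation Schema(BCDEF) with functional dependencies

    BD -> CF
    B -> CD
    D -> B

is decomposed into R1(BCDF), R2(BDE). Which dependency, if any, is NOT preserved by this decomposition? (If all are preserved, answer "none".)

none

BD → CF lies within R1.
B → CD lies within R1.
D → B lies within R1.
Every dependency is enforceable on the fragments, so the decomposition is dependency-preserving.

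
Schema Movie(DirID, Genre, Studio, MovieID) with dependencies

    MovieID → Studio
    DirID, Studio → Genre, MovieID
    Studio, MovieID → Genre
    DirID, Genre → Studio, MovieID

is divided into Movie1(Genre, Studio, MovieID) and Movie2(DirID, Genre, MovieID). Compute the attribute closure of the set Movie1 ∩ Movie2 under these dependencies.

Movie1 ∩ Movie2 = {Genre, MovieID}.
MovieID → Studio applies, adding Studio
Closure: {Genre, Studio, MovieID}.

Genre, Studio, MovieID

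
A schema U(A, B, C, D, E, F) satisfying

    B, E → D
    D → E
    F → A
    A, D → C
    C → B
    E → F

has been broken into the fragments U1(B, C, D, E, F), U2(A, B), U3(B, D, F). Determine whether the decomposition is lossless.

No

Chase test. Columns are A, B, C, D, E, F; row i has aⱼ where attribute j ∈ Ui, else bᵢⱼ.
Initial tableau (one row per fragment):
  row 1: b11 a2 a3 a4 a5 a6
  row 2: a1 a2 b23 b24 b25 b26
  row 3: b31 a2 b33 a4 b35 a6
Rows 1 and 3 agree on D; apply D→E and equate their E entries.
Rows 1 and 3 agree on F; apply F→A and equate their A entries.
Rows 1 and 3 agree on A, D; apply A, D→C and equate their C entries.
No row becomes fully distinguished — the join is lossy.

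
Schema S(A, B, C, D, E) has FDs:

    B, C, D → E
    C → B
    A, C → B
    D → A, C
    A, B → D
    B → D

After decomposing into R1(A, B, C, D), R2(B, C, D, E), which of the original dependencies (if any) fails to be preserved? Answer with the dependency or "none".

B, C, D → E lies within R2.
C → B lies within R1.
A, C → B lies within R1.
D → A, C lies within R1.
A, B → D lies within R1.
B → D lies within R1.
Every dependency is enforceable on the fragments, so the decomposition is dependency-preserving.

none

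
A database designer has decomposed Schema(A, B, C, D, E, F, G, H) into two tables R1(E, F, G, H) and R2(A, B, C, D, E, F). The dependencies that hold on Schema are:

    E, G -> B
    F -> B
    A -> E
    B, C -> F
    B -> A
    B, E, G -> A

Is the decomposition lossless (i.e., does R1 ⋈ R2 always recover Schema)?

No

Common attributes: R1 ∩ R2 = {E, F}.
Closure of {E, F}: F → B applies, adding B; B → A applies, adding A. So (E, F)⁺ = {A, B, E, F}.
The closure contains neither all of R1 = {E, F, G, H} nor all of R2 = {A, B, C, D, E, F}, so the common attributes are not a superkey of either fragment. The join is lossy.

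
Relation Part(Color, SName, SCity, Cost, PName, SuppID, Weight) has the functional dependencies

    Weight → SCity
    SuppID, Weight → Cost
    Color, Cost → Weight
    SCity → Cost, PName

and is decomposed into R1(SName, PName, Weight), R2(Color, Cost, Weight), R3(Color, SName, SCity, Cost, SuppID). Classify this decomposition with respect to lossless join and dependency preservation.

Lossless test (chase): Rows 1 and 2 agree on Weight; apply Weight→SCity and equate their SCity entries. Rows 2 and 3 agree on Color, Cost; apply Color, Cost→Weight and equate their Weight entries. Rows 1 and 2 agree on SCity; apply SCity→Cost, PName and equate their Cost, PName entries. Rows 1 and 3 agree on Weight; apply Weight→SCity and equate their SCity entries. Rows 1 and 3 agree on SCity; apply SCity→Cost, PName and equate their Cost, PName entries. Row 3 is now all distinguished symbols — the join is lossless.
Dependency preservation: the restricted closure of {Weight} across the fragments never reaches {SCity}, so Weight → SCity cannot be enforced without a join — not preserved.

lossless but not dependency-preserving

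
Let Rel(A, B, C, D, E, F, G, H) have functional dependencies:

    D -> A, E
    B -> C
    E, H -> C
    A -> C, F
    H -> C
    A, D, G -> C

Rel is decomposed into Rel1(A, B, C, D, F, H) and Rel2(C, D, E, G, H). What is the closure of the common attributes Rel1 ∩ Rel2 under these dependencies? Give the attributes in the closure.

Rel1 ∩ Rel2 = {C, D, H}.
D → A, E applies, adding A, E
A → C, F applies, adding F
Closure: {A, C, D, E, F, H}.

A, C, D, E, F, H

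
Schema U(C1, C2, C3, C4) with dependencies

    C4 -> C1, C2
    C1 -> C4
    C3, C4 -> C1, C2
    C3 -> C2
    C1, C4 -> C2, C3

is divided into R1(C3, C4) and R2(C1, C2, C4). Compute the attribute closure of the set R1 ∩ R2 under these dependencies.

C1, C2, C3, C4

R1 ∩ R2 = {C4}.
C4 → C1, C2 applies, adding C1, C2
C1, C4 → C2, C3 applies, adding C3
Closure: {C1, C2, C3, C4}.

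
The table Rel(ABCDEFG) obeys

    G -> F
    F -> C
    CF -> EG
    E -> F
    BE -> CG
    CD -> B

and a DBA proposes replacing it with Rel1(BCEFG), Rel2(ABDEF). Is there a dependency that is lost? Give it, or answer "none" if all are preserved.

Check CD → B: no single fragment contains all of {BCD}, and the restricted closure of {CD} across the fragments never reaches {B}.
G → F is preserved.
F → C is preserved.
CF → EG is preserved.
E → F is preserved.
BE → CG is preserved.

CD -> B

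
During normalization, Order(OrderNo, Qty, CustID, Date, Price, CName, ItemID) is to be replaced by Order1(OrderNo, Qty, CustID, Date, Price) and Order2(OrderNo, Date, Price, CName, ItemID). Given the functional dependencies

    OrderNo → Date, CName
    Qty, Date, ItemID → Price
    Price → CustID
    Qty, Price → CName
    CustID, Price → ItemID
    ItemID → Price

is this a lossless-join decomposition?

Yes

Common attributes: Order1 ∩ Order2 = {OrderNo, Date, Price}.
Closure of {OrderNo, Date, Price}: OrderNo → Date, CName applies, adding CName; Price → CustID applies, adding CustID; CustID, Price → ItemID applies, adding ItemID. So (OrderNo, Date, Price)⁺ = {OrderNo, CustID, Date, Price, CName, ItemID}.
This closure contains every attribute of Order2, so Order1 ∩ Order2 → Order2. The join is lossless.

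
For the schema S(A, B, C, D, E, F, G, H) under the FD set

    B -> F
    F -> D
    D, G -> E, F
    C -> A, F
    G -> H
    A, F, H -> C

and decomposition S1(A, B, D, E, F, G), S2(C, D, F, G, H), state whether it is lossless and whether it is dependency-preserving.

lossy and not dependency-preserving

Lossless test: (D, F, G)⁺ = {D, E, F, G, H}, which is a superkey of neither fragment — lossy.
Dependency preservation: the restricted closure of {C} across the fragments never reaches {A, F}, so C → A, F cannot be enforced without a join — not preserved.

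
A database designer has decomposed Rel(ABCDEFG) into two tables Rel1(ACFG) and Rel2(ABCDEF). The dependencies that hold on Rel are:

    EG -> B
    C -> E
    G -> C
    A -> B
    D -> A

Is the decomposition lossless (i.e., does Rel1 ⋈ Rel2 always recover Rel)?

Common attributes: Rel1 ∩ Rel2 = {ACF}.
Closure of {ACF}: C → E applies, adding E; A → B applies, adding B. So (ACF)⁺ = {ABCEF}.
The closure contains neither all of Rel1 = {ACFG} nor all of Rel2 = {ABCDEF}, so the common attributes are not a superkey of either fragment. The join is lossy.

No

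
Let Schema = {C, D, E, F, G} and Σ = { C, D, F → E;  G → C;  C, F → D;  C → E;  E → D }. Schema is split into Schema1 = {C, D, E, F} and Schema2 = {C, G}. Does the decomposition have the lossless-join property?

No

Common attributes: Schema1 ∩ Schema2 = {C}.
Closure of {C}: C → E applies, adding E; E → D applies, adding D. So (C)⁺ = {C, D, E}.
The closure contains neither all of Schema1 = {C, D, E, F} nor all of Schema2 = {C, G}, so the common attributes are not a superkey of either fragment. The join is lossy.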